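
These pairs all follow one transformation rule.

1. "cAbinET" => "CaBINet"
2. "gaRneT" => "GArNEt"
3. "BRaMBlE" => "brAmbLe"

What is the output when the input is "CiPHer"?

cIphER

The rule is to flip the case of every letter.
For "CiPHer" the result is "cIphER".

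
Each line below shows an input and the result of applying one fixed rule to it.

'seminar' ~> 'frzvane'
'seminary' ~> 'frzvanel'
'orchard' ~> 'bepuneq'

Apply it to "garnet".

In each case the input is transformed by: shift every letter 13 places forward in the alphabet (wrapping around) — i.e. ROT13.
Applying that to "garnet" gives "tnearg".

tnearg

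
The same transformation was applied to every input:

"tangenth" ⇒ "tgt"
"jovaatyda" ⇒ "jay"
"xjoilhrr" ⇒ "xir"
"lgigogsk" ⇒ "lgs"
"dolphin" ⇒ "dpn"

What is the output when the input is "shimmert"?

What's happening: keep one character in every 3, starting at position 1 (positions 1st, 4th, 7th, ...).
On "shimmert" that produces "smr".

smr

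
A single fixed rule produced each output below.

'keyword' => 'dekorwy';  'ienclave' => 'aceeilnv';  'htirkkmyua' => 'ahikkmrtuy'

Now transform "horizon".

What's happening: sort the characters into alphabetical order.
Doing the same to "horizon": "hinoorz".

hinoorz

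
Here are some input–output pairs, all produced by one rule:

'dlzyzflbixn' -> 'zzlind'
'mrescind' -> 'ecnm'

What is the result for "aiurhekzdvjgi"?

uhkdjia

The transformation: keep every other character starting from the first (positions 1st, 3rd, 5th, ...), then move the first character to the end.
Applying both steps to "aiurhekzdvjgi": "auhkdji", then "uhkdjia".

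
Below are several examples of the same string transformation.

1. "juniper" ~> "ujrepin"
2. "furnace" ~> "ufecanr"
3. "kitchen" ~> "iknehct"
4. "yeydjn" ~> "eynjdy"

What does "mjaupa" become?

jmapua

What's happening: reverse the string, then move the last 2 characters to the front (rotate right by 2).
"mjaupa" → "jmapua".
(Check on "furnace": → "ecanruf" → "ufecanr" ✓)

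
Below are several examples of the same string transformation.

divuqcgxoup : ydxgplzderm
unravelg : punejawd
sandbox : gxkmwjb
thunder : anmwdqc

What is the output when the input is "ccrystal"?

ujcbhall

Looking at the pairs, the operation is to shift every letter 9 places forward in the alphabet (wrapping around), then reverse the string.
"ccrystal" → "llahbcju" → "ujcbhall".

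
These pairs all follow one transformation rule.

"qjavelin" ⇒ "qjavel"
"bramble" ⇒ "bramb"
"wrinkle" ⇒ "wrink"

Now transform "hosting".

hosti

What's happening: delete the last 2 characters.
"hosting" → "hosti".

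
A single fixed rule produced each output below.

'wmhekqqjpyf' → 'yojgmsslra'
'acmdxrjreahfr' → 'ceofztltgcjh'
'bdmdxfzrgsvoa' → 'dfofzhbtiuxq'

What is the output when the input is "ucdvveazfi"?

The pattern: shift every letter 2 places forward in the alphabet (wrapping around), then delete the last character.
On "ucdvveazfi" that produces "wefxxgcbh".

wefxxgcbh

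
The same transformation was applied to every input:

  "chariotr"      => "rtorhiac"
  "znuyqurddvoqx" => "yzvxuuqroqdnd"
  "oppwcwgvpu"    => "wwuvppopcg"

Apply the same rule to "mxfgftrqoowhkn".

Each output is the input with this applied: sort the characters into reverse alphabetical order, then swap each adjacent pair of characters (1↔2, 3↔4, ...).
"mxfgftrqoowhkn" → "xwtrqoonmkhgff" → "wxrtoqnokmghff".

wxrtoqnokmghff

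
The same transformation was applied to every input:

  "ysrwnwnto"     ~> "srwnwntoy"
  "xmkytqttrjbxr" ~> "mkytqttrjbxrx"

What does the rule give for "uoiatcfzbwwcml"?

In each case the input is transformed by: move the first character to the end.
For "uoiatcfzbwwcml" the result is "oiatcfzbwwcmlu".

oiatcfzbwwcmlu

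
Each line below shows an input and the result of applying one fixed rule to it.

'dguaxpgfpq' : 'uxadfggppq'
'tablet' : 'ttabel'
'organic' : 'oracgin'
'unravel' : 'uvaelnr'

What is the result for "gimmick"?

Each output is the input with this applied: sort the characters into alphabetical order, then move the last 2 characters to the front (rotate right by 2).
"gimmick" → "cgiikmm" → "mmcgiik".

mmcgiik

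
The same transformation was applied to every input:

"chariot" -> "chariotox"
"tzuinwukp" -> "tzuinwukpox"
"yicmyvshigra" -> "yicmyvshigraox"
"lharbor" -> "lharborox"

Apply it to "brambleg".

bramblegox

Each output is the input with this applied: append "ox".
So "brambleg" becomes "bramblegox".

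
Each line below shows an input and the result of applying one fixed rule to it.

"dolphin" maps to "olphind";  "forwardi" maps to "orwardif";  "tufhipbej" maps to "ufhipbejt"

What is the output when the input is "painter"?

ainterp

The pattern: move the first character to the end.
For "painter" the result is "ainterp".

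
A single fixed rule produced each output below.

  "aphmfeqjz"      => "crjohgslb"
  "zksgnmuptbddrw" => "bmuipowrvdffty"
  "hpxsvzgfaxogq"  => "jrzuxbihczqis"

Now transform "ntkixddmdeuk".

The rule is to shift every letter 2 places forward in the alphabet (wrapping around).
For "ntkixddmdeuk" the result is "pvmkzffofgwm".

pvmkzffofgwm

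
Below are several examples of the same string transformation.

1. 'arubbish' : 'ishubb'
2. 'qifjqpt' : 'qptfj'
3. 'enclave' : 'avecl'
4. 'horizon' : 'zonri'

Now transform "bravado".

adoav

What's happening: delete the first 2 characters, then move the last 3 characters to the front (rotate right by 3).
Working it through for "bravado": intermediate "avado", final "adoav".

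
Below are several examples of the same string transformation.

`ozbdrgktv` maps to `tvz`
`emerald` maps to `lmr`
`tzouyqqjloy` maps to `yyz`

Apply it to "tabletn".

ntt

The rule is to sort the characters into alphabetical order, then keep only the last 3 characters.
Applying that to "tabletn" gives "ntt".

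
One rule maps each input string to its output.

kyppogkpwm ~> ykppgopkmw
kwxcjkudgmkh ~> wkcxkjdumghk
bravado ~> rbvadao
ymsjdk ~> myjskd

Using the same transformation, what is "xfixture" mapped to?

The pattern: swap each adjacent pair of characters (1↔2, 3↔4, ...).
On "xfixture" that produces "fxxiuter".

fxxiuter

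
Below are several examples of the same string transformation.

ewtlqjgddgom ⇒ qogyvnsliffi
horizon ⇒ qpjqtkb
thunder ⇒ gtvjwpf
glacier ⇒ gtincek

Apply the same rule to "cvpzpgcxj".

zlexrbrie

The rule is to shift every letter 2 places forward in the alphabet (wrapping around), then move the last 2 characters to the front (rotate right by 2).
Applying both steps to "cvpzpgcxj": "exrbriezl", then "zlexrbrie".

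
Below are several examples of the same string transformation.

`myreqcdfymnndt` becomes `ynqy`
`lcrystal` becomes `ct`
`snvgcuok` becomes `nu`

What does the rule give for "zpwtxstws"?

What's happening: take characters alternately from the front and the back (1st, last, 2nd, 2nd-last, ...), then keep one character in every 3, starting at position 3 (positions 3rd, 6th, 9th, ...).
For "zpwtxstws", step one produces "zspwwttsx"; step two turns that into "ptx".
(Check on "snvgcuok": → "sknovugc" → "nu" ✓)

ptx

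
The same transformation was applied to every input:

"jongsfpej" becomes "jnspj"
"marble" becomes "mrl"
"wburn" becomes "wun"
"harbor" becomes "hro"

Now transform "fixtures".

The rule is to keep every other character starting from the first (positions 1st, 3rd, 5th, ...).
"fixtures" → "fxue".

fxue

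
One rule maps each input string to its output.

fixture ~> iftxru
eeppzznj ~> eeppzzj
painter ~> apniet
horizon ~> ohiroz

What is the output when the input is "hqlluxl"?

qhllxu

Rule — swap each adjacent pair of characters (1↔2, 3↔4, ...), then delete the last character.
For "hqlluxl", step one produces "qhllxul"; step two turns that into "qhllxu".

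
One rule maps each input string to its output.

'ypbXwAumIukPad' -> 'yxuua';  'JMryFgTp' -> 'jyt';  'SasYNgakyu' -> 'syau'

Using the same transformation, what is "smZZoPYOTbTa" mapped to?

szyb

The transformation: keep one character in every 3, starting at position 1 (positions 1st, 4th, 7th, ...), then convert every letter to lowercase.
Working it through for "smZZoPYOTbTa": intermediate "sZYb", final "szyb".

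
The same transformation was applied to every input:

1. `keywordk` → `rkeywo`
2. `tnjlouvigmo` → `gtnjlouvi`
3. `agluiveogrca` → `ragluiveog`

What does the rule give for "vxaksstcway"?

wvxaksstc

The pattern: delete the last 2 characters, then move the last character to the front.
Starting from "vxaksstcway": after the first operation, "vxaksstcw"; after the second, "wvxaksstc".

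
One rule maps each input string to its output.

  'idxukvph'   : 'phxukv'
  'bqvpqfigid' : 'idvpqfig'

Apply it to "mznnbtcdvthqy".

qynnbtcdvth

In each case the input is transformed by: delete the first 2 characters, then move the last 2 characters to the front (rotate right by 2).
For "mznnbtcdvthqy", step one produces "nnbtcdvthqy"; step two turns that into "qynnbtcdvth".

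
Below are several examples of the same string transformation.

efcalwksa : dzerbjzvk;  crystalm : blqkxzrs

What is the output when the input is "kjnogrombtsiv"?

The rule is to shift every letter 1 place backward in the alphabet (wrapping around), then take characters alternately from the front and the back (1st, last, 2nd, 2nd-last, ...).
So "kjnogrombtsiv" becomes "juihmrnsfaqln".
(Check on "efcalwksa": → "debzkvjrz" → "dzerbjzvk" ✓)

juihmrnsfaqln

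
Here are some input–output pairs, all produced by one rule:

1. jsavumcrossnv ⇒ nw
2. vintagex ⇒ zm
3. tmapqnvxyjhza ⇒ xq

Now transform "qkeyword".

Each output is the input with this applied: shift every letter 4 places forward in the alphabet (wrapping around), then keep only the first 2 characters.
"qkeyword" → "uoicasvh" → "uo".
(Check on "vintagex": → "zmrxekib" → "zm" ✓)

uo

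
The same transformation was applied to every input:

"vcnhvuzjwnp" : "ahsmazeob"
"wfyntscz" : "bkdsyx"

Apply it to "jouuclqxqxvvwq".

otzzhqvcvcaa

Rule — shift every letter 5 places forward in the alphabet (wrapping around), then delete the last 2 characters.
"jouuclqxqxvvwq" → "otzzhqvcvcaabv" → "otzzhqvcvcaa".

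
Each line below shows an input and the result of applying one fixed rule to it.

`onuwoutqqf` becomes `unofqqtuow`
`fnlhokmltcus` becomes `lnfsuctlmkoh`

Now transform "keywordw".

yekwdrow

In each case the input is transformed by: move the first 3 characters to the end (rotate left by 3), then reverse the string.
Applying both steps to "keywordw": "wordwkey", then "yekwdrow".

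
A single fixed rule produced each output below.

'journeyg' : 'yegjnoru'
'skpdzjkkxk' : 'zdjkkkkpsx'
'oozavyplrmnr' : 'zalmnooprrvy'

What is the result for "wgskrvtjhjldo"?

The pattern: sort the characters into alphabetical order, then move the last character to the front.
Working it through for "wgskrvtjhjldo": intermediate "dghjjklorstvw", final "wdghjjklorstv".
(Check on "journeyg": → "egjnoruy" → "yegjnoru" ✓)

wdghjjklorstv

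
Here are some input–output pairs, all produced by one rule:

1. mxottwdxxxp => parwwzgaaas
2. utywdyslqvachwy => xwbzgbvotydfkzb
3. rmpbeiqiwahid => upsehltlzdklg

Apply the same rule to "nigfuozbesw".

In each case the input is transformed by: shift every letter 3 places forward in the alphabet (wrapping around).
"nigfuozbesw" → "qljixrcehvz".

qljixrcehvz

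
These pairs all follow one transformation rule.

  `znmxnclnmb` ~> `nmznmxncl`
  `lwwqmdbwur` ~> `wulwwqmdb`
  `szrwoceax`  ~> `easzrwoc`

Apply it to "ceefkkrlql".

The pattern: delete the last character, then move the last 2 characters to the front (rotate right by 2).
For "ceefkkrlql", step one produces "ceefkkrlq"; step two turns that into "lqceefkkr".

lqceefkkr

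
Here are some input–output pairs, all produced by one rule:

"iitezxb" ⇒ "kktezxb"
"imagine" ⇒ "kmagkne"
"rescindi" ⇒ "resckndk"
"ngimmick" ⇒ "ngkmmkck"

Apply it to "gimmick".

The transformation: replace every "i" with "k".
Doing the same to "gimmick": "gkmmkck".

gkmmkck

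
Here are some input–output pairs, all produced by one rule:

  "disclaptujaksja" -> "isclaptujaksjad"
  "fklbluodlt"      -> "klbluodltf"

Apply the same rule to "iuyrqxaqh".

uyrqxaqhi

Rule — move the first character to the end.
Doing the same to "iuyrqxaqh": "uyrqxaqhi".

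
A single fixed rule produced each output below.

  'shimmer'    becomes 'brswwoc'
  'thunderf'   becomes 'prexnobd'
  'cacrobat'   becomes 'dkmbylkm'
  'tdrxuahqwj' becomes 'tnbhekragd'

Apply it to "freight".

The transformation: shift every letter 10 places forward in the alphabet (wrapping around), then swap the first and last characters.
"freight" → "dbosqrp".
(Check on "thunderf": → "drexnobp" → "prexnobd" ✓)

dbosqrp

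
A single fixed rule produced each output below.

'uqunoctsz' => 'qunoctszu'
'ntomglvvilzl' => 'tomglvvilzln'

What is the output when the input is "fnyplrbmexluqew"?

nyplrbmexluqewf

Rule — move the first character to the end.
Doing the same to "fnyplrbmexluqew": "nyplrbmexluqewf".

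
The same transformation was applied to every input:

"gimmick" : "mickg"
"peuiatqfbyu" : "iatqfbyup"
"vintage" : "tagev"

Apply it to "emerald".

The pattern: move the first character to the end, then delete the first 2 characters.
"emerald" → "meralde" → "ralde".

ralde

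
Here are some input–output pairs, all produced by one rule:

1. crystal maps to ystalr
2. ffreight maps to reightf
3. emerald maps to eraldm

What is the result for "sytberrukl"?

Each output is the input with this applied: delete the first character, then move the first character to the end.
Starting from "sytberrukl": after the first operation, "ytberrukl"; after the second, "tberrukly".

tberrukly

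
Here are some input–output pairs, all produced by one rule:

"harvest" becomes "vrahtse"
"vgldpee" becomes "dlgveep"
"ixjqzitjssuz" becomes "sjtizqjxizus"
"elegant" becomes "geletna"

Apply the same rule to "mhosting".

tsohmgni

The pattern: move the last 3 characters to the front (rotate right by 3), then reverse the string.
Starting from "mhosting": after the first operation, "ingmhost"; after the second, "tsohmgni".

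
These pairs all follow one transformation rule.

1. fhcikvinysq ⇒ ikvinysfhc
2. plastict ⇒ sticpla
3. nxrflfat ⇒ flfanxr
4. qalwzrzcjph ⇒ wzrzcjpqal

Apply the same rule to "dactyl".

tydac

The transformation: delete the last character, then move the first 3 characters to the end (rotate left by 3).
For "dactyl", step one produces "dacty"; step two turns that into "tydac".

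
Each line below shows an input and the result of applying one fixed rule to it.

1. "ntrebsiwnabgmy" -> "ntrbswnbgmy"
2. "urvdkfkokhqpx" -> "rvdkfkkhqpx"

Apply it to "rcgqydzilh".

rcgqydzlh

The pattern: remove every vowel.
On "rcgqydzilh" that produces "rcgqydzlh".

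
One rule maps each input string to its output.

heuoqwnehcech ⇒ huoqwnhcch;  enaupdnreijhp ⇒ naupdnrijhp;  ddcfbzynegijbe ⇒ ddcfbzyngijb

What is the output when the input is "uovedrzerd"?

uovdrzrd

Looking at the pairs, the operation is to remove every "e".
On "uovedrzerd" that produces "uovdrzrd".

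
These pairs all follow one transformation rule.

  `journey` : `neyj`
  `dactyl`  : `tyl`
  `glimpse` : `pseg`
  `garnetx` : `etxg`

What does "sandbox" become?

Looking at the pairs, the operation is to move the last 3 characters to the front (rotate right by 3), then delete the last 3 characters.
For "sandbox", step one produces "boxsand"; step two turns that into "boxs".

boxs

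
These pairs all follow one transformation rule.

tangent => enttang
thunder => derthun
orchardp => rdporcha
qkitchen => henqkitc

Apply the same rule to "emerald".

What's happening: move the last 3 characters to the front (rotate right by 3).
"emerald" → "aldemer".

aldemer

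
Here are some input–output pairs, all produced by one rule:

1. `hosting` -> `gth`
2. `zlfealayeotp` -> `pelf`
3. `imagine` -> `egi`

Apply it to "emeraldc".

Each output is the input with this applied: reverse the string, then keep one character in every 3, starting at position 1 (positions 1st, 4th, 7th, ...).
Starting from "emeraldc": after the first operation, "cdlareme"; after the second, "cam".

cam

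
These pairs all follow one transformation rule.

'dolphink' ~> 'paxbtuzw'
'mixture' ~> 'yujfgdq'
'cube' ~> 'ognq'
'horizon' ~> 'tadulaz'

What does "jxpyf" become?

Each output is the input with this applied: shift every letter 12 places forward in the alphabet (wrapping around).
So "jxpyf" becomes "vjbkr".

vjbkr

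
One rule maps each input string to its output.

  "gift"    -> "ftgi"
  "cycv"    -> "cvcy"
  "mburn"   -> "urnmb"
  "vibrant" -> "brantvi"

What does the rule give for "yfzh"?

Each output is the input with this applied: move the first 2 characters to the end (rotate left by 2).
Doing the same to "yfzh": "zhyf".

zhyf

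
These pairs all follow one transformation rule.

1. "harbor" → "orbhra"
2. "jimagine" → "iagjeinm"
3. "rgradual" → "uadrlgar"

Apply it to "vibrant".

barvtin

Rule — take characters alternately from the front and the back (1st, last, 2nd, 2nd-last, ...), then move the last 3 characters to the front (rotate right by 3).
"vibrant" → "barvtin".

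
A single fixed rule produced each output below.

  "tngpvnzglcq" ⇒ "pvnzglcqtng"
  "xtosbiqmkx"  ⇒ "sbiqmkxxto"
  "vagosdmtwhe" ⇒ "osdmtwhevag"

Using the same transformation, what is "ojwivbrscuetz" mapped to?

Each output is the input with this applied: move the first 3 characters to the end (rotate left by 3).
"ojwivbrscuetz" → "ivbrscuetzojw".

ivbrscuetzojw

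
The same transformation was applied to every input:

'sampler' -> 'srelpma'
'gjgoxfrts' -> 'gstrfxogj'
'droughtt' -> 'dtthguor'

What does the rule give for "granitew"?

Each output is the input with this applied: reverse the string, then move the last character to the front.
Working it through for "granitew": intermediate "wetinarg", final "gwetinar".
(Check on "sampler": → "relpmas" → "srelpma" ✓)

gwetinar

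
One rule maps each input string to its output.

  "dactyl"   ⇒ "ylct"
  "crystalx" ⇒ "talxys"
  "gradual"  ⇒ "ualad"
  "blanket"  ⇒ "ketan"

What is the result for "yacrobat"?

The rule is to delete the first 2 characters, then move the first 2 characters to the end (rotate left by 2).
For "yacrobat", step one produces "crobat"; step two turns that into "obatcr".
(Check on "crystalx": → "ystalx" → "talxys" ✓)

obatcr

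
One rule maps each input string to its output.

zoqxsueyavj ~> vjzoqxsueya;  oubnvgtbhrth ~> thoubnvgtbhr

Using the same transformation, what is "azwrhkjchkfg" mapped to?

In each case the input is transformed by: move the last 2 characters to the front (rotate right by 2).
For "azwrhkjchkfg" the result is "fgazwrhkjchk".

fgazwrhkjchk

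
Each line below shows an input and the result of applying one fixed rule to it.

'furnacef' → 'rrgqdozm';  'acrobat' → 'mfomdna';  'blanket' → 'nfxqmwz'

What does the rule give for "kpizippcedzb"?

Looking at the pairs, the operation is to shift every letter 12 places forward in the alphabet (wrapping around), then take characters alternately from the front and the back (1st, last, 2nd, 2nd-last, ...).
Applying both steps to "kpizippcedzb": "wbulubboqpln", then "wnbluplquobb".
(Check on "blanket": → "nxmzwqf" → "nfxqmwz" ✓)

wnbluplquobb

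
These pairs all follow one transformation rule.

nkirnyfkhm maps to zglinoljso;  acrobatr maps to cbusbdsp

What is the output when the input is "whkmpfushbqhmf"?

In each case the input is transformed by: shift every letter 1 place forward in the alphabet (wrapping around), then swap the front and back halves of the string.
"whkmpfushbqhmf" → "xilnqgvticring" → "ticringxilnqgv".
(Check on "nkirnyfkhm": → "oljsozglin" → "zglinoljso" ✓)

ticringxilnqgv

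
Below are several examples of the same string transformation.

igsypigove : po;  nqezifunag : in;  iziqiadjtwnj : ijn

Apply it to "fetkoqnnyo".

on

In each case the input is transformed by: delete the first 3 characters, then keep one character in every 3, starting at position 2 (positions 2nd, 5th, 8th, ...).
For "fetkoqnnyo", step one produces "koqnnyo"; step two turns that into "on".
(Check on "nqezifunag": → "zifunag" → "in" ✓)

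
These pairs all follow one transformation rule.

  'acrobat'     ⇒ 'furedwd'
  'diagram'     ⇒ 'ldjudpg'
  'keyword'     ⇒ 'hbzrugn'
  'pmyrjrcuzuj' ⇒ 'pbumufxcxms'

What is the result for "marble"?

The rule is to shift every letter 3 places forward in the alphabet (wrapping around), then move the first character to the end.
Working it through for "marble": intermediate "pdueoh", final "dueohp".

dueohp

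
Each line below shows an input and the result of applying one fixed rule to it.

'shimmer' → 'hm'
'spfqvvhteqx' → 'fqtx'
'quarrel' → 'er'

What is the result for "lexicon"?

The pattern: sort the characters into alphabetical order, then keep one character in every 3, starting at position 2 (positions 2nd, 5th, 8th, ...).
"lexicon" → "ceilnox" → "en".
(Check on "quarrel": → "aelqrru" → "er" ✓)

en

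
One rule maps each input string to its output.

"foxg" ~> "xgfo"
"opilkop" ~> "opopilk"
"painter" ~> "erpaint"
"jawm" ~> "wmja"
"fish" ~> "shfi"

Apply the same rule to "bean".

anbe

The pattern: move the last 2 characters to the front (rotate right by 2).
Applying that to "bean" gives "anbe".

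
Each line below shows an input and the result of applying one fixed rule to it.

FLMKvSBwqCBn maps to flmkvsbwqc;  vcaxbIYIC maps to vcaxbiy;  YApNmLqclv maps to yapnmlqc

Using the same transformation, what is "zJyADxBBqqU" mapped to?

zjyadxbbq

Rule — delete the last 2 characters, then convert every letter to lowercase.
Starting from "zJyADxBBqqU": after the first operation, "zJyADxBBq"; after the second, "zjyadxbbq".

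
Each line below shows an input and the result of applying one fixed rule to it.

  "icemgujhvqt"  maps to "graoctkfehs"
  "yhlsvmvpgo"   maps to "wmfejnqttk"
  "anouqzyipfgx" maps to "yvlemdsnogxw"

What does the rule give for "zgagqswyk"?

The pattern: take characters alternately from the front and the back (1st, last, 2nd, 2nd-last, ...), then shift every letter 2 places backward in the alphabet (wrapping around).
Applying both steps to "zgagqswyk": "zkgyawgsq", then "xiewyueqo".

xiewyueqo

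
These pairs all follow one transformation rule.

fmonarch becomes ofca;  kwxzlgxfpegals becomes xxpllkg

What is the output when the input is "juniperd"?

The pattern: keep every other character starting from the first (positions 1st, 3rd, 5th, ...), then sort the characters into reverse alphabetical order.
Doing the same to "juniperd": "rpnj".

rpnj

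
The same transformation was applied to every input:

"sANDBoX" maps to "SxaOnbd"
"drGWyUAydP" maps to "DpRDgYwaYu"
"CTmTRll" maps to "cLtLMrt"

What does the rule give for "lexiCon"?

LNEOXcI

What's happening: flip the case of every letter, then take characters alternately from the front and the back (1st, last, 2nd, 2nd-last, ...).
"lexiCon" → "LEXIcON" → "LNEOXcI".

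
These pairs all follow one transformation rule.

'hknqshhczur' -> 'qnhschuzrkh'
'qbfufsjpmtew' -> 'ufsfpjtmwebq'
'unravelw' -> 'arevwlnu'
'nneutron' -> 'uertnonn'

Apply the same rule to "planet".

The rule is to swap each adjacent pair of characters (1↔2, 3↔4, ...), then move the first 2 characters to the end (rotate left by 2).
"planet" → "lpnate" → "natelp".
(Check on "nneutron": → "nnuertno" → "uertnonn" ✓)

natelp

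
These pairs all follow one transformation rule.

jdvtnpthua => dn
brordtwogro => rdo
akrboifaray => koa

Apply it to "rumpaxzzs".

ua

Looking at the pairs, the operation is to keep one character in every 3, starting at position 2 (positions 2nd, 5th, 8th, ...), then delete the last character.
Starting from "rumpaxzzs": after the first operation, "uaz"; after the second, "ua".
(Check on "akrboifaray": → "koay" → "koa" ✓)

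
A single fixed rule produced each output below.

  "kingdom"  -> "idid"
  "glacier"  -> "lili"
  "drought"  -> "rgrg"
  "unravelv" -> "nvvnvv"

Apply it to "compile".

Each output is the input with this applied: keep one character in every 3, starting at position 2 (positions 2nd, 5th, 8th, ...), then write the whole string twice.
Working it through for "compile": intermediate "oi", final "oioi".

oioi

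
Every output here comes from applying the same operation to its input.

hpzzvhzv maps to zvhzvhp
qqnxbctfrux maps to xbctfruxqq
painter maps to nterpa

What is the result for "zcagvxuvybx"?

Rule — move the first 2 characters to the end (rotate left by 2), then delete the first character.
"zcagvxuvybx" → "agvxuvybxzc" → "gvxuvybxzc".

gvxuvybxzc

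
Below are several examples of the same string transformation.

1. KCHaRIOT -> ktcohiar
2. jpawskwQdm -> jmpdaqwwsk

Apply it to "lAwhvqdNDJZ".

lzajwdhnvdq

The pattern: take characters alternately from the front and the back (1st, last, 2nd, 2nd-last, ...), then convert every letter to lowercase.
"lAwhvqdNDJZ" → "lzajwdhnvdq".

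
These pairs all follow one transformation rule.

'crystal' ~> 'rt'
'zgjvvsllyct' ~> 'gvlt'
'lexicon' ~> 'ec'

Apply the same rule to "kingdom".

What's happening: keep one character in every 3, starting at position 2 (positions 2nd, 5th, 8th, ...).
Doing the same to "kingdom": "id".

id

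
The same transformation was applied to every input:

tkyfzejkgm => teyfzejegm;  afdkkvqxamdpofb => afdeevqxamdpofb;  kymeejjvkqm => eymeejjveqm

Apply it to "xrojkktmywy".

What's happening: replace every "k" with "e".
For "xrojkktmywy" the result is "xrojeetmywy".

xrojeetmywy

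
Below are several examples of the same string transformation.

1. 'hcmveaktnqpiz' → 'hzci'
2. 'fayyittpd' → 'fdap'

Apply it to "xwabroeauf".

The transformation: take characters alternately from the front and the back (1st, last, 2nd, 2nd-last, ...), then keep only the first 4 characters.
"xwabroeauf" → "xfwuaabero" → "xfwu".

xfwu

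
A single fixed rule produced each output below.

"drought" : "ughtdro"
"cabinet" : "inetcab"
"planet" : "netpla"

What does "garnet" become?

netgar

The transformation: move the first 3 characters to the end (rotate left by 3).
"garnet" → "netgar".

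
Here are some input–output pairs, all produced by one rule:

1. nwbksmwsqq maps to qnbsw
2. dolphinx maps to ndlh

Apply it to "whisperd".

rwip

Each output is the input with this applied: move the last 2 characters to the front (rotate right by 2), then keep every other character starting from the first (positions 1st, 3rd, 5th, ...).
On "whisperd": the first step gives "rdwhispe", and the second then gives "rwip".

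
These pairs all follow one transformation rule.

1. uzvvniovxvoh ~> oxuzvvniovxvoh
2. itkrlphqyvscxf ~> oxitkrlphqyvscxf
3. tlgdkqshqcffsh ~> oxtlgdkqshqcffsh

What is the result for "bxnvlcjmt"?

oxbxnvlcjmt

Rule — prepend "ox".
Doing the same to "bxnvlcjmt": "oxbxnvlcjmt".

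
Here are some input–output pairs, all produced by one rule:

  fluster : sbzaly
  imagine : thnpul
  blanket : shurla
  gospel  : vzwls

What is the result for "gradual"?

Each output is the input with this applied: delete the first character, then shift every letter 7 places forward in the alphabet (wrapping around).
Doing the same to "gradual": "yhkbhs".
(Check on "fluster": → "luster" → "sbzaly" ✓)

yhkbhs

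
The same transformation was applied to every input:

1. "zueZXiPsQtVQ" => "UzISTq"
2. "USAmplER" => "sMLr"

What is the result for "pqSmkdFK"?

QMDk

In each case the input is transformed by: flip the case of every letter, then keep every other character starting from the second (positions 2nd, 4th, 6th, ...).
For "pqSmkdFK" the result is "QMDk".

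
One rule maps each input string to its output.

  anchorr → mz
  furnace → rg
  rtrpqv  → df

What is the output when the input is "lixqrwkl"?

What's happening: shift every letter 12 places forward in the alphabet (wrapping around), then keep only the first 2 characters.
Starting from "lixqrwkl": after the first operation, "xujcdiwx"; after the second, "xu".

xu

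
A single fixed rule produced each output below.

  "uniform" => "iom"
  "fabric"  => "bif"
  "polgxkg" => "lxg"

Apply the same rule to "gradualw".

Each output is the input with this applied: move the first character to the end, then keep every other character starting from the second (positions 2nd, 4th, 6th, ...).
Applying both steps to "gradualw": "radualwg", then "aulg".

aulg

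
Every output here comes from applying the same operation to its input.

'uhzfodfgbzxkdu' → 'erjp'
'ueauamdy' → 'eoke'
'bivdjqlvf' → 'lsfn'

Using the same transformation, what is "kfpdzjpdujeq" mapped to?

upzn

What's happening: shift every letter 10 places forward in the alphabet (wrapping around), then keep only the first 4 characters.
Starting from "kfpdzjpdujeq": after the first operation, "upznjtznetoa"; after the second, "upzn".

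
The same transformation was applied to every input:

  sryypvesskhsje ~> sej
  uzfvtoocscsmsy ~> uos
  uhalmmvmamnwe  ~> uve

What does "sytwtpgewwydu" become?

Rule — keep every other character starting from the first (positions 1st, 3rd, 5th, ...), then keep one character in every 3, starting at position 1 (positions 1st, 4th, 7th, ...).
Applying that to "sytwtpgewwydu" gives "sgu".

sgu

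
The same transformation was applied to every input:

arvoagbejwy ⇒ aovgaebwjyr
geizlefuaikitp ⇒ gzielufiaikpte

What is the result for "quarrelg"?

qraerglu

In each case the input is transformed by: swap each adjacent pair of characters (1↔2, 3↔4, ...), then move the first character to the end.
Applying both steps to "quarrelg": "uqraergl", then "qraerglu".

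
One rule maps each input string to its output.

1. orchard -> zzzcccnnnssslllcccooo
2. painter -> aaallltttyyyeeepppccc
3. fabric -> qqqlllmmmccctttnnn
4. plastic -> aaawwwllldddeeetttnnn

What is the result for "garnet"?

The rule is to repeat every character 3 times, then shift every letter 11 places forward in the alphabet (wrapping around).
Doing the same to "garnet": "rrrlllcccyyypppeee".

rrrlllcccyyypppeee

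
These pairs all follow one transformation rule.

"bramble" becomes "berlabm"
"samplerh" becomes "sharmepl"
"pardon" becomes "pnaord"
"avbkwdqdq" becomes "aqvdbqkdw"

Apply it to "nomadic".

ncoimda

What's happening: take characters alternately from the front and the back (1st, last, 2nd, 2nd-last, ...).
Doing the same to "nomadic": "ncoimda".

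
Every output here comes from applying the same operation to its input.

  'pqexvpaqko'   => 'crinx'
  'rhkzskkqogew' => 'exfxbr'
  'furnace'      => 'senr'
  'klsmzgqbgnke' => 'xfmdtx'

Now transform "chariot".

pnvg

Looking at the pairs, the operation is to keep every other character starting from the first (positions 1st, 3rd, 5th, ...), then shift every letter 13 places forward in the alphabet (wrapping around) — i.e. ROT13.
Working it through for "chariot": intermediate "cait", final "pnvg".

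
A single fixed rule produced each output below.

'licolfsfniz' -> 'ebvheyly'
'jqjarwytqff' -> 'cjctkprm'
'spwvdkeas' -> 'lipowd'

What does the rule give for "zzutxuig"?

Rule — shift every letter 7 places backward in the alphabet (wrapping around), then delete the last 3 characters.
Starting from "zzutxuig": after the first operation, "ssnmqnbz"; after the second, "ssnmq".

ssnmq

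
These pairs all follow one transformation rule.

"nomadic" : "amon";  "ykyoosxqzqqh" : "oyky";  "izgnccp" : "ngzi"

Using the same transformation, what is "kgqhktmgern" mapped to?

hqgk

Rule — reverse the string, then keep only the last 4 characters.
"kgqhktmgern" → "nregmtkhqgk" → "hqgk".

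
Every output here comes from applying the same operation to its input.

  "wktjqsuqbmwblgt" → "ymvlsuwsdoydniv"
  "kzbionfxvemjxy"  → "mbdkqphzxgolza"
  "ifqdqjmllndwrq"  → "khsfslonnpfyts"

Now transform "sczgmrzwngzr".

What's happening: shift every letter 2 places forward in the alphabet (wrapping around).
For "sczgmrzwngzr" the result is "uebiotbypibt".

uebiotbypibt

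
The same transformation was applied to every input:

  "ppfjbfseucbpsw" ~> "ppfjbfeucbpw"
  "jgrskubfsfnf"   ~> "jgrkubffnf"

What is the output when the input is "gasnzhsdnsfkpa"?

ganzhdnfkpa

In each case the input is transformed by: remove every "s".
"gasnzhsdnsfkpa" → "ganzhdnfkpa".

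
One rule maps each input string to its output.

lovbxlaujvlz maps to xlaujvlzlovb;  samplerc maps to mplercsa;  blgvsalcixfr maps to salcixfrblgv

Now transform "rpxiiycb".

The pattern: swap the front and back halves of the string, then move the last 2 characters to the front (rotate right by 2).
For "rpxiiycb", step one produces "iycbrpxi"; step two turns that into "xiiycbrp".

xiiycbrp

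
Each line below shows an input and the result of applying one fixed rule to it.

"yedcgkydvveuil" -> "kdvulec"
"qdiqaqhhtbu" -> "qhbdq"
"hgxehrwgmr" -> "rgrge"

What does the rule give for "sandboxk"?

The pattern: keep every other character starting from the second (positions 2nd, 4th, 6th, ...), then move the first 2 characters to the end (rotate left by 2).
"sandboxk" → "okad".

okad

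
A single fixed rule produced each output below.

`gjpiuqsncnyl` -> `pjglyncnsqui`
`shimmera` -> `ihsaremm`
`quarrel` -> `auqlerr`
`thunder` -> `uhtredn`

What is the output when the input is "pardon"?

rapnod

The rule is to reverse the string, then move the last 3 characters to the front (rotate right by 3).
"pardon" → "nodrap" → "rapnod".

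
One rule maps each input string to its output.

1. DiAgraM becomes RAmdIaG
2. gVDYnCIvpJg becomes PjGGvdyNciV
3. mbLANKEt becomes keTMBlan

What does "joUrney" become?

The rule is to flip the case of every letter, then move the last 3 characters to the front (rotate right by 3).
Applying both steps to "joUrney": "JOuRNEY", then "NEYJOuR".
(Check on "gVDYnCIvpJg": → "GvdyNciVPjG" → "PjGGvdyNciV" ✓)

NEYJOuR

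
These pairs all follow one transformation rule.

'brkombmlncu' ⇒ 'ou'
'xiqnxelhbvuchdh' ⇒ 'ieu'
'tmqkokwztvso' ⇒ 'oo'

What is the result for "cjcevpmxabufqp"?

eau

Rule — keep only the vowels.
On "cjcevpmxabufqp" that produces "eau".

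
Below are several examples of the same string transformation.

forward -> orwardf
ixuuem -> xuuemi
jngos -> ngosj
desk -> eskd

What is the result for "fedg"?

Looking at the pairs, the operation is to move the first character to the end.
Applying that to "fedg" gives "edgf".

edgf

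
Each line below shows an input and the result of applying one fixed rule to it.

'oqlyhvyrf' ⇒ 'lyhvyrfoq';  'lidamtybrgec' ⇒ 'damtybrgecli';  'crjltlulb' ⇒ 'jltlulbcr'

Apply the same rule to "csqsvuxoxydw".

The rule is to move the first 2 characters to the end (rotate left by 2).
Doing the same to "csqsvuxoxydw": "qsvuxoxydwcs".

qsvuxoxydwcs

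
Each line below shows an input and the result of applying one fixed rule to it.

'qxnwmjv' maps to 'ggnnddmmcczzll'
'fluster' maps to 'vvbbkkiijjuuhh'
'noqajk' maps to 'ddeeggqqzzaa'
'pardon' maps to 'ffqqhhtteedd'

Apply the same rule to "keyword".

aauuoommeehhtt

The transformation: double every character, then shift every letter 10 places backward in the alphabet (wrapping around).
On "keyword" that produces "aauuoommeehhtt".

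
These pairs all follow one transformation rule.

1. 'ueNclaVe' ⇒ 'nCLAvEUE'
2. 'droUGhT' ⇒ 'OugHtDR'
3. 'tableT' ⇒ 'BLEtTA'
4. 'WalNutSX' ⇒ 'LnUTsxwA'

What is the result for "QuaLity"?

In each case the input is transformed by: flip the case of every letter, then move the first 2 characters to the end (rotate left by 2).
Applying both steps to "QuaLity": "qUAlITY", then "AlITYqU".

AlITYqU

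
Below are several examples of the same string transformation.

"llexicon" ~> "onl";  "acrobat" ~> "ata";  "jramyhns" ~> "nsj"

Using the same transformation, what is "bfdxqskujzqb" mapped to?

qbb

Looking at the pairs, the operation is to move the last 2 characters to the front (rotate right by 2), then keep only the first 3 characters.
Working it through for "bfdxqskujzqb": intermediate "qbbfdxqskujz", final "qbb".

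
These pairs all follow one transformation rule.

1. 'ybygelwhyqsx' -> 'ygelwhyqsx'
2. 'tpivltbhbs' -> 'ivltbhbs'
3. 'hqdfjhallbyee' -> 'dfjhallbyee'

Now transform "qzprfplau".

Looking at the pairs, the operation is to delete the first 2 characters.
So "qzprfplau" becomes "prfplau".

prfplau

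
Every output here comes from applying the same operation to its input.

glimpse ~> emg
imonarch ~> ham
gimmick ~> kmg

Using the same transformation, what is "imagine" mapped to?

egi

Looking at the pairs, the operation is to reverse the string, then keep one character in every 3, starting at position 1 (positions 1st, 4th, 7th, ...).
"imagine" → "enigami" → "egi".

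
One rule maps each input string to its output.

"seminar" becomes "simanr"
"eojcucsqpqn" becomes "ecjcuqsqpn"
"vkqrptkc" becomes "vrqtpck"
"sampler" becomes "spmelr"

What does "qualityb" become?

The pattern: swap each adjacent pair of characters (1↔2, 3↔4, ...), then delete the first character.
Working it through for "qualityb": intermediate "uqlatiby", final "qlatiby".

qlatiby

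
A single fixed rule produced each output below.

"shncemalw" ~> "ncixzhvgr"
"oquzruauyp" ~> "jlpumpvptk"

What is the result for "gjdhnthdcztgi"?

In each case the input is transformed by: shift every letter 5 places backward in the alphabet (wrapping around).
So "gjdhnthdcztgi" becomes "beyciocyxuobd".

beyciocyxuobd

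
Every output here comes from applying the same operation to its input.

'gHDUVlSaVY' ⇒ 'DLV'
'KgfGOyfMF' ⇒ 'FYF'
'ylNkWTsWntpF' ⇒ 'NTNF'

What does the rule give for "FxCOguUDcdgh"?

CUCH

The transformation: keep one character in every 3, starting at position 3 (positions 3rd, 6th, 9th, ...), then convert every letter to uppercase.
For "FxCOguUDcdgh", step one produces "Cuch"; step two turns that into "CUCH".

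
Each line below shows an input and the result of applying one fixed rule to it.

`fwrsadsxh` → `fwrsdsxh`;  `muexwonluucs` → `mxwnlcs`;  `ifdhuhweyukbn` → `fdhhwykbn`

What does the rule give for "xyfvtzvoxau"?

xyfvtzvx

In each case the input is transformed by: remove every vowel.
"xyfvtzvoxau" → "xyfvtzvx".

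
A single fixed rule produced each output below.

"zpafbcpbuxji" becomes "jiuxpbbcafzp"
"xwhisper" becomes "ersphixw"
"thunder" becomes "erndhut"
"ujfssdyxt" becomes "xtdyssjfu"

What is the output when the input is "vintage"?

The rule is to reverse the string, then swap each adjacent pair of characters (1↔2, 3↔4, ...).
"vintage" → "egatniv" → "getainv".
(Check on "thunder": → "rednuht" → "erndhut" ✓)

getainv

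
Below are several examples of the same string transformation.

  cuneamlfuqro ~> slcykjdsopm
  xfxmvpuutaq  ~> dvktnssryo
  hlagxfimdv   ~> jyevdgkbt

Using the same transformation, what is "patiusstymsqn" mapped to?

yrgsqqrwkqol

The rule is to shift every letter 2 places backward in the alphabet (wrapping around), then delete the first character.
For "patiusstymsqn", step one produces "nyrgsqqrwkqol"; step two turns that into "yrgsqqrwkqol".
(Check on "cuneamlfuqro": → "aslcykjdsopm" → "slcykjdsopm" ✓)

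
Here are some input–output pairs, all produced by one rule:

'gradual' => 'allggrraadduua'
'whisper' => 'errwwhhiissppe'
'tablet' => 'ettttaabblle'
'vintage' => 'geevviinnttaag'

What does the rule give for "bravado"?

doobbrraavvaad

Rule — double every character, then move the last 3 characters to the front (rotate right by 3).
"bravado" → "bbrraavvaaddoo" → "doobbrraavvaad".
(Check on "tablet": → "ttaabblleett" → "ettttaabblle" ✓)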